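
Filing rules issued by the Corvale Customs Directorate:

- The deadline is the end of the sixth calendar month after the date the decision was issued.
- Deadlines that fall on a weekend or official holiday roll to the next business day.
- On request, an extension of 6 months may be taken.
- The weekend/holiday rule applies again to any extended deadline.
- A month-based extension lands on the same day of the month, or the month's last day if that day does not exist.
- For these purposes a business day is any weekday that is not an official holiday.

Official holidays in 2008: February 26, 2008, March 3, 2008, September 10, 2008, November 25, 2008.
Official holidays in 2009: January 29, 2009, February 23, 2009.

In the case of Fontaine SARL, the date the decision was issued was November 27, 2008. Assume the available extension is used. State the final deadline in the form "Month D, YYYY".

6 months after November 27, 2008 falls in May 2009; the last day of that month is May 31, 2009.
May 31, 2009 is a Sunday, so it moves to the next business day, June 1, 2009 (Monday).
The 6 months extension carries June 1, 2009 to December 1, 2009.
December 1, 2009 is a Tuesday and not a listed holiday, so it stands.
So the filing is due December 1, 2009.

December 1, 2009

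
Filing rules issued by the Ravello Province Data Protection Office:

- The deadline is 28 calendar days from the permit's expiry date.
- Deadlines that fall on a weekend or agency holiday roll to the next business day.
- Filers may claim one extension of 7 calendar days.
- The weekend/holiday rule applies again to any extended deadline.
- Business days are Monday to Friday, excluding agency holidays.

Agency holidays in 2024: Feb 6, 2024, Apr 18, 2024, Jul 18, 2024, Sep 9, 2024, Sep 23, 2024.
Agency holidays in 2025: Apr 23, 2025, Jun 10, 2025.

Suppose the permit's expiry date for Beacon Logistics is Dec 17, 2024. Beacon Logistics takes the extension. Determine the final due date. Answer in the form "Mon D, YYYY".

Trigger date Dec 17, 2024 + 28 calendar days = Jan 14, 2025.
Jan 14, 2025 (Tuesday) is already a business day.
Add the 7 calendar-day extension to Jan 14, 2025: Jan 21, 2025.
Jan 21, 2025 (Tuesday) is already a business day.
So the filing is due Jan 21, 2025.

Jan 21, 2025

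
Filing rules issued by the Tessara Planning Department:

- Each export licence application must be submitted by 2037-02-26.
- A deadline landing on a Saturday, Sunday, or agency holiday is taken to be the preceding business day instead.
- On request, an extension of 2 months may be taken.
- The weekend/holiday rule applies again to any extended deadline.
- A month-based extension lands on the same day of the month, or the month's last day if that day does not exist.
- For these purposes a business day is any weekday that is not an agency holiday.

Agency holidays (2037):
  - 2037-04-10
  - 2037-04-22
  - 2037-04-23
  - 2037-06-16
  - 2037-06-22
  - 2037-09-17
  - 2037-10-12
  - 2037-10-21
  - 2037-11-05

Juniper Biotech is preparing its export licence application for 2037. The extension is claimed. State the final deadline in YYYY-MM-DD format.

2037-04-24

Start from the fixed due date, 2037-02-26.
2037-02-26 is a Thursday and not a listed holiday, so it stands.
The 2 months extension carries 2037-02-26 to 2037-04-26.
Because 2037-04-26 is a Sunday, the deadline becomes 2037-04-24 (Friday).
Final deadline: 2037-04-24.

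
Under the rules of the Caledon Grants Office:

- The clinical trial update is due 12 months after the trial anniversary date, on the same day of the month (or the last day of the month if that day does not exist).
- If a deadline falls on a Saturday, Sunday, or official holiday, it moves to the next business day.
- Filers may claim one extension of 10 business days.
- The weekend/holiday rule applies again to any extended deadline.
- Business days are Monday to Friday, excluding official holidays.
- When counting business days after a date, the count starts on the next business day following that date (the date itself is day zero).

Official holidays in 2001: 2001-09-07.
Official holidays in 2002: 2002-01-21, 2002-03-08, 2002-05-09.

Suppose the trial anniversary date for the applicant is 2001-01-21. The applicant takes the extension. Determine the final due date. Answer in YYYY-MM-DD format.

2002-02-05

Moving 12 months forward from 2001-01-21 on the corresponding day gives 2002-01-21.
Because 2002-01-21 is a listed holiday, the deadline becomes 2002-01-22 (Tuesday).
Counting 10 further business days from 2002-01-22 reaches 2002-02-05.
2002-02-05 is a Tuesday and not a listed holiday, so it stands.
The final due date is 2002-02-05.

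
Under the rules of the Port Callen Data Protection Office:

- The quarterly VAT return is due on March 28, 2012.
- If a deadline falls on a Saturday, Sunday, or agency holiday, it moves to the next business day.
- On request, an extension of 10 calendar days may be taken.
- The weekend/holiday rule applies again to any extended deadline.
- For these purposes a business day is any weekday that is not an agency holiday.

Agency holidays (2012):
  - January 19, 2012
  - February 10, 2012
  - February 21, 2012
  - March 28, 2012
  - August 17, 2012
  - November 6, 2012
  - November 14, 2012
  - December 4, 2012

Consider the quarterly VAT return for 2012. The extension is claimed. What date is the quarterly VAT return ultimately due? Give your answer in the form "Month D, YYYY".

April 9, 2012

Start from the fixed due date, March 28, 2012.
March 28, 2012 is a listed holiday; the next business day is March 29, 2012 (Thursday).
With the 10-day extension, March 29, 2012 becomes April 8, 2012.
April 8, 2012 is a Sunday; the next business day is April 9, 2012 (Monday).
So the filing is due April 9, 2012.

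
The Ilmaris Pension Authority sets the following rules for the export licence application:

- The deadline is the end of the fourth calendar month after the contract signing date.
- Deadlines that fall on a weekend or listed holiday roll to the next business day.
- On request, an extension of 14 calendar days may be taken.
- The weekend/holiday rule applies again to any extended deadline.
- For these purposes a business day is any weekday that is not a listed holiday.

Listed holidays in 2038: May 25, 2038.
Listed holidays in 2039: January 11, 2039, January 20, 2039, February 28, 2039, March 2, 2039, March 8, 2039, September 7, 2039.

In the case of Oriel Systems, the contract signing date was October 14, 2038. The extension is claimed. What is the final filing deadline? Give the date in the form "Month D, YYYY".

4 months after October 14, 2038 falls in February 2039; the last day of that month is February 28, 2039.
February 28, 2039 is a listed holiday; the next business day is March 1, 2039 (Tuesday).
With the 14-day extension, March 1, 2039 becomes March 15, 2039.
March 15, 2039 falls on a Tuesday, which is a business day, so no adjustment is needed.
Deadline: March 15, 2039.

March 15, 2039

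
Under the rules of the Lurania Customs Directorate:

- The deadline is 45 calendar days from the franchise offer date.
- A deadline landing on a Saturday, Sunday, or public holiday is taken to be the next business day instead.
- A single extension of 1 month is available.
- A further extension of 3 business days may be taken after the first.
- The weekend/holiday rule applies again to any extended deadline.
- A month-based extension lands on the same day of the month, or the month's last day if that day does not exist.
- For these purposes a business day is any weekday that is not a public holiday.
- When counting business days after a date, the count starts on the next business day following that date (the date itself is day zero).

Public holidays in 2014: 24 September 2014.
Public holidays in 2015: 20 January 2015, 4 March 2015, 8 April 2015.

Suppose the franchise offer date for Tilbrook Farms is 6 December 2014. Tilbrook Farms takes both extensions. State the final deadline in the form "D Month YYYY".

26 February 2015

Trigger date 6 December 2014 + 45 calendar days = 20 January 2015.
20 January 2015 is a listed holiday, so it moves to the next business day, 21 January 2015 (Wednesday).
Add 1 month to 21 January 2015: 21 February 2015.
21 February 2015 is a Saturday, so it moves to the next business day, 23 February 2015 (Monday).
Applying the 3-business-day extension: 3 business days after 23 February 2015 is 26 February 2015.
26 February 2015 falls on a Thursday, which is a business day, so no adjustment is needed.
So the filing is due 26 February 2015.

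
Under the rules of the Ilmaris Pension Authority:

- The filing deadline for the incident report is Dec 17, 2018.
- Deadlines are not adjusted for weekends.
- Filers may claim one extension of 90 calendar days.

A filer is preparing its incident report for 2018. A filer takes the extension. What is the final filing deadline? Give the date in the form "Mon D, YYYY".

The statutory due date is Dec 17, 2018.
No adjustment is made for weekends or holidays, so Dec 17, 2018 stands.
The 90-calendar-day extension moves the deadline from Dec 17, 2018 to Mar 17, 2019.
Mar 17, 2019 falls on a Sunday. The rules make no weekend/holiday allowance, so it remains Mar 17, 2019.
The final due date is Mar 17, 2019.

Mar 17, 2019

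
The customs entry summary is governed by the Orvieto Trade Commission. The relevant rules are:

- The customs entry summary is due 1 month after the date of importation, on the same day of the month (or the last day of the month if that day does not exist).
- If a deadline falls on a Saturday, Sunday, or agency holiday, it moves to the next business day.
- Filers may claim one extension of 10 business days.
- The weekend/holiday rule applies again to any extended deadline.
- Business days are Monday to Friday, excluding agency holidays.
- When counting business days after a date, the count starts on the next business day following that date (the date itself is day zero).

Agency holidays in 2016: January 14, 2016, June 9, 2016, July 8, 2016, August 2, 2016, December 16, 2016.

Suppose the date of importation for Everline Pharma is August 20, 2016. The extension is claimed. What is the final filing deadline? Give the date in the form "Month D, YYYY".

1 month from August 20, 2016 is September 20, 2016.
September 20, 2016 falls on a Tuesday, which is a business day, so no adjustment is needed.
Counting 10 further business days from September 20, 2016 reaches October 4, 2016.
October 4, 2016 (Tuesday) is already a business day.
The final due date is October 4, 2016.

October 4, 2016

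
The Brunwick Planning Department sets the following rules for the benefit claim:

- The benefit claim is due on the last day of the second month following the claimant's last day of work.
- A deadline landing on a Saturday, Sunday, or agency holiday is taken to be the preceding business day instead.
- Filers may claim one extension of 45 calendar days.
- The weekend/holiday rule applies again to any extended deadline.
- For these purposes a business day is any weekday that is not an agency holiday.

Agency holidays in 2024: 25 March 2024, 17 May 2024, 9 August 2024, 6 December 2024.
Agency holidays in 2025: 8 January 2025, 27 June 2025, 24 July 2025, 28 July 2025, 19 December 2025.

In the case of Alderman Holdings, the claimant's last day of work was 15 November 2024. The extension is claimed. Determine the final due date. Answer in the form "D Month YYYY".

17 March 2025

2 months after 15 November 2024 falls in January 2025; the last day of that month is 31 January 2025.
31 January 2025 (Friday) is already a business day.
Add the 45 calendar-day extension to 31 January 2025: 17 March 2025.
Since 17 March 2025 is a Monday and not a holiday, the date is unchanged.
The final due date is 17 March 2025.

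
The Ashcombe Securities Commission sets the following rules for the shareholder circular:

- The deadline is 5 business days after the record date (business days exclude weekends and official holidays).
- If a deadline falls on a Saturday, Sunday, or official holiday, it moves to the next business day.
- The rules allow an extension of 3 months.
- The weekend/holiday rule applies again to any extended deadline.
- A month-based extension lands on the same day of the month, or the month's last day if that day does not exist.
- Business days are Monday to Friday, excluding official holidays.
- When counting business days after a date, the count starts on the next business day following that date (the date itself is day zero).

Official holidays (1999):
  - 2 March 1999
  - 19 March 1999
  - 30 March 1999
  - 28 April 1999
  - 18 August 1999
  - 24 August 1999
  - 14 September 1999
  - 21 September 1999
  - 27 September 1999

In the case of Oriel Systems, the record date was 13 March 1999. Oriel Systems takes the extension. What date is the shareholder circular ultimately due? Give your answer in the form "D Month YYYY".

Counting 5 business days after 13 March 1999 (skipping weekends and listed holidays) reaches 22 March 1999.
22 March 1999 falls on a Monday, which is a business day, so no adjustment is needed.
The 3 months extension carries 22 March 1999 to 22 June 1999.
22 June 1999 (Tuesday) is already a business day.
The final due date is 22 June 1999.

22 June 1999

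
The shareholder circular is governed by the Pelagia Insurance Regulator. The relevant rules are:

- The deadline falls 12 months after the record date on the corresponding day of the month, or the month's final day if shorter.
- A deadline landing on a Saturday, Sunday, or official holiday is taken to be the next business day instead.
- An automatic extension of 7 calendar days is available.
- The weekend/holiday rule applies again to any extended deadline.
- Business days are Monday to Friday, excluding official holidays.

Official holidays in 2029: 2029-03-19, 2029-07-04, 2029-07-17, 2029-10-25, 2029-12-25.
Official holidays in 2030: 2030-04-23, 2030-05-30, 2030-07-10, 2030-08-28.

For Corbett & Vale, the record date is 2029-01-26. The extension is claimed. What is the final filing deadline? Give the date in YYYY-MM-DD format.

12 months from 2029-01-26 is 2030-01-26.
2030-01-26 is a Saturday; the next business day is 2030-01-28 (Monday).
The 7-calendar-day extension moves the deadline from 2030-01-28 to 2030-02-04.
2030-02-04 (Monday) is already a business day.
Deadline: 2030-02-04.

2030-02-04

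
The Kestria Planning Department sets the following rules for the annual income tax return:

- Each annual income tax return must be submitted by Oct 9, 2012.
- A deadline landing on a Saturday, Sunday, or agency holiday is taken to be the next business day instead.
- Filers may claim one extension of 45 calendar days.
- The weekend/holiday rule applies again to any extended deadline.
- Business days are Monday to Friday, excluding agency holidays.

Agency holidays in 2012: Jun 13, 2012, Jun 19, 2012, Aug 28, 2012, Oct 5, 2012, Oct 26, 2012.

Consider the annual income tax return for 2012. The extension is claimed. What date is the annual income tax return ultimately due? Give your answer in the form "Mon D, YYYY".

Nov 23, 2012

Start from the fixed due date, Oct 9, 2012.
Oct 9, 2012 falls on a Tuesday, which is a business day, so no adjustment is needed.
With the 45-day extension, Oct 9, 2012 becomes Nov 23, 2012.
Nov 23, 2012 (Friday) is already a business day.
Final deadline: Nov 23, 2012.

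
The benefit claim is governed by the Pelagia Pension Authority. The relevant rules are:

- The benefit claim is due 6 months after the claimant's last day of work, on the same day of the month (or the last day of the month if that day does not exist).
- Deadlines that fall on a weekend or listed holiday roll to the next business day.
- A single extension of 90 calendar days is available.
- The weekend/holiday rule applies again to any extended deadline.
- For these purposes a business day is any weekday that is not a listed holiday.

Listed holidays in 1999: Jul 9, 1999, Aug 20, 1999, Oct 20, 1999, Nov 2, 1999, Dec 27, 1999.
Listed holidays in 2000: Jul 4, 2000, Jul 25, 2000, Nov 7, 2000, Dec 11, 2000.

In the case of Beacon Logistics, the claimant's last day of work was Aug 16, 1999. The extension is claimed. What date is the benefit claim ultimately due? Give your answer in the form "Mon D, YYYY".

6 months after Aug 16, 1999, on the same day of the month, is Feb 16, 2000.
Feb 16, 2000 is a Wednesday and not a listed holiday, so it stands.
The 90-calendar-day extension moves the deadline from Feb 16, 2000 to May 16, 2000.
May 16, 2000 is a Tuesday and not a listed holiday, so it stands.
The final due date is May 16, 2000.

May 16, 2000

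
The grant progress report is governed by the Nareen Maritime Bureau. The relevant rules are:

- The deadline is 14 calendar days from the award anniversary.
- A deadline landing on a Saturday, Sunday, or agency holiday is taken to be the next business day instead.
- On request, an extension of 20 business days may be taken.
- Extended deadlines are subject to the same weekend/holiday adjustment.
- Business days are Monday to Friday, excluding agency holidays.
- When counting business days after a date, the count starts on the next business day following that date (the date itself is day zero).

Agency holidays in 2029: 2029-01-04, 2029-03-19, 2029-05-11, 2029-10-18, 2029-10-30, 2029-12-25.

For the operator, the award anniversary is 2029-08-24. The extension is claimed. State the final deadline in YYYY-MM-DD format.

14 calendar days after 2029-08-24 is 2029-09-07.
2029-09-07 (Friday) is already a business day.
Applying the 20-business-day extension: 20 business days after 2029-09-07 is 2029-10-05.
2029-10-05 is a Friday and not a listed holiday, so it stands.
Deadline: 2029-10-05.

2029-10-05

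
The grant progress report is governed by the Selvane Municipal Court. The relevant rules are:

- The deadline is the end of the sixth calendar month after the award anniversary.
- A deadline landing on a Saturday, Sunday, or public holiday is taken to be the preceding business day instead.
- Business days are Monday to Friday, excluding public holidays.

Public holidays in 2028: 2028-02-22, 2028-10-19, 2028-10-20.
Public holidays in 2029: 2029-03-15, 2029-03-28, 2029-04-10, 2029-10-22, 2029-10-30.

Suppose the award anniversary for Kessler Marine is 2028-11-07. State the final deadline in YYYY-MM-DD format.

6 months after 2028-11-07 is May 2029; that month ends on 2029-05-31.
2029-05-31 is a Thursday and not a listed holiday, so it stands.
The final due date is 2029-05-31.

2029-05-31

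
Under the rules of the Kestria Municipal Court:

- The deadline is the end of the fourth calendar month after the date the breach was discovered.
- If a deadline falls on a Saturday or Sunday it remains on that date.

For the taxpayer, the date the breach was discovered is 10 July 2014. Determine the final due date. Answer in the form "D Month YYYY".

30 November 2014

4 months after 10 July 2014 falls in November 2014; the last day of that month is 30 November 2014.
30 November 2014 is a Sunday; no weekend or holiday adjustment applies.
So the filing is due 30 November 2014.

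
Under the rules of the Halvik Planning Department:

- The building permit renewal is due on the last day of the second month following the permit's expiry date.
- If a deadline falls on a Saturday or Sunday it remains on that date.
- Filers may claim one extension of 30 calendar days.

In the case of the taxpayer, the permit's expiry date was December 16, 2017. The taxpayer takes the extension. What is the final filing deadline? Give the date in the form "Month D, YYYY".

March 30, 2018

The second month after December 16, 2017 is February 2018, whose last day is February 28, 2018.
February 28, 2018 falls on a Wednesday. The rules make no weekend/holiday allowance, so it remains February 28, 2018.
With the 30-day extension, February 28, 2018 becomes March 30, 2018.
March 30, 2018 falls on a Friday. The rules make no weekend/holiday allowance, so it remains March 30, 2018.
So the filing is due March 30, 2018.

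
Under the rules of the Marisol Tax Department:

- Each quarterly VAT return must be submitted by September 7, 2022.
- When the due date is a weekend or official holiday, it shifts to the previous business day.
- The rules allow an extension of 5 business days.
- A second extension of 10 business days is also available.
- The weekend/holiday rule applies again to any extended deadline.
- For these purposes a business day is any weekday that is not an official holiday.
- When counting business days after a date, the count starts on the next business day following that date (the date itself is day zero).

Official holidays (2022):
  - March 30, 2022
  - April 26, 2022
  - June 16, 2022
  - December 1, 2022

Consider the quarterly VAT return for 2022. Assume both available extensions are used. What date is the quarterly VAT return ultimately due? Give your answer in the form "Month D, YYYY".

September 28, 2022

Start from the fixed due date, September 7, 2022.
Since September 7, 2022 is a Wednesday and not a holiday, the date is unchanged.
Counting 5 further business days from September 7, 2022 reaches September 14, 2022.
September 14, 2022 is a Wednesday and not a listed holiday, so it stands.
Applying the 10-business-day extension: 10 business days after September 14, 2022 is September 28, 2022.
September 28, 2022 is a Wednesday and not a listed holiday, so it stands.
So the filing is due September 28, 2022.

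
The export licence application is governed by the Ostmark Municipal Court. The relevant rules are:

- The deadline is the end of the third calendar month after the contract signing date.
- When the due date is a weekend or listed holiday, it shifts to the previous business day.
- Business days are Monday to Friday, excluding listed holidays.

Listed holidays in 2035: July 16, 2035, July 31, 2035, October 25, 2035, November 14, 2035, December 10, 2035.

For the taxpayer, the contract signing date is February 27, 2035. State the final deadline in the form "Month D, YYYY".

3 months after February 27, 2035 falls in May 2035; the last day of that month is May 31, 2035.
Since May 31, 2035 is a Thursday and not a holiday, the date is unchanged.
Final deadline: May 31, 2035.

May 31, 2035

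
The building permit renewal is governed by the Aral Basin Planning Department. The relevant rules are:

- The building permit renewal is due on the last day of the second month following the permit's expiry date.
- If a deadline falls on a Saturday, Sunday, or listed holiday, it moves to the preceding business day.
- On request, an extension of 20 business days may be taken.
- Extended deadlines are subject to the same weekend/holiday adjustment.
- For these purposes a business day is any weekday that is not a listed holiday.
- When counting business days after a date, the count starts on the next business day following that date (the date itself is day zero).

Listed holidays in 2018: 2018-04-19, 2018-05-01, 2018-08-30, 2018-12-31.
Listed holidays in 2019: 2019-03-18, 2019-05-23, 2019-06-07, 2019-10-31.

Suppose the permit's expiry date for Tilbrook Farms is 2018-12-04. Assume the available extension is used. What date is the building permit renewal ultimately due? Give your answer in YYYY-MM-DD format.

2 months after 2018-12-04 falls in February 2019; the last day of that month is 2019-02-28.
2019-02-28 is a Thursday and not a listed holiday, so it stands.
Counting 20 further business days from 2019-02-28 reaches 2019-03-29.
2019-03-29 falls on a Friday, which is a business day, so no adjustment is needed.
So the filing is due 2019-03-29.

2019-03-29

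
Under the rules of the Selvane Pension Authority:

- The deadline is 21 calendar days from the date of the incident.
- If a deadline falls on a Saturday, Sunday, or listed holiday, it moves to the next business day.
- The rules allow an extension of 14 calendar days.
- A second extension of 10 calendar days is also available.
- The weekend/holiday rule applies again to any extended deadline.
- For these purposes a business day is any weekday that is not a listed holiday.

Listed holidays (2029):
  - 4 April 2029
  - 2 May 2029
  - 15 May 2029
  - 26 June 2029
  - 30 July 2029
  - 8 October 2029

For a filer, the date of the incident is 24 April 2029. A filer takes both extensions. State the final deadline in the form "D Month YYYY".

21 calendar days after 24 April 2029 is 15 May 2029.
15 May 2029 is a listed holiday, so it moves to the next business day, 16 May 2029 (Wednesday).
Applying the 14-calendar-day extension: 16 May 2029 + 14 days = 30 May 2029.
30 May 2029 is a Wednesday and not a listed holiday, so it stands.
Add the 10 calendar-day extension to 30 May 2029: 9 June 2029.
9 June 2029 is a Saturday, so it moves to the next business day, 11 June 2029 (Monday).
The final due date is 11 June 2029.

11 June 2029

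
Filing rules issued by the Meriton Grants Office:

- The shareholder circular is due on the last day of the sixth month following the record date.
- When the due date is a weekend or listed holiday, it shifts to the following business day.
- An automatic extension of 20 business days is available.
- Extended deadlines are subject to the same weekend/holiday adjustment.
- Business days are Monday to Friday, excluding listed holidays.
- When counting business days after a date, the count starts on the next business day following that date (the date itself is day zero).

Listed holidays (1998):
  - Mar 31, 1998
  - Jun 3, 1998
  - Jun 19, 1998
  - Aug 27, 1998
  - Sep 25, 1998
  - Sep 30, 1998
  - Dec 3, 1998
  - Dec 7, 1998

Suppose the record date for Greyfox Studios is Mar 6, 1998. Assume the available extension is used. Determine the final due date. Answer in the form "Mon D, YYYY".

Oct 29, 1998

6 months after Mar 6, 1998 falls in September 1998; the last day of that month is Sep 30, 1998.
Sep 30, 1998 is a listed holiday, so it moves to the next business day, Oct 1, 1998 (Thursday).
Applying the 20-business-day extension: 20 business days after Oct 1, 1998 is Oct 29, 1998.
Oct 29, 1998 falls on a Thursday, which is a business day, so no adjustment is needed.
Deadline: Oct 29, 1998.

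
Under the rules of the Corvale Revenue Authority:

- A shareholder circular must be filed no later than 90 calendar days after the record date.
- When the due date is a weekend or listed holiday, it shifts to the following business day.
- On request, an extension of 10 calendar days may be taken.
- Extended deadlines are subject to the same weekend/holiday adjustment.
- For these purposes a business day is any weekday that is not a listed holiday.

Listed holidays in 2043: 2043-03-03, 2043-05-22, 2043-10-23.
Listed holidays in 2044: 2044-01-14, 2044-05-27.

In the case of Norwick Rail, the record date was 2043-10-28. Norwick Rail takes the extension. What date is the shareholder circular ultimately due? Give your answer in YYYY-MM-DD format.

2044-02-05

From 2043-10-28, 90 calendar days later is 2044-01-26.
Since 2044-01-26 is a Tuesday and not a holiday, the date is unchanged.
Applying the 10-calendar-day extension: 2044-01-26 + 10 days = 2044-02-05.
2044-02-05 falls on a Friday, which is a business day, so no adjustment is needed.
Final deadline: 2044-02-05.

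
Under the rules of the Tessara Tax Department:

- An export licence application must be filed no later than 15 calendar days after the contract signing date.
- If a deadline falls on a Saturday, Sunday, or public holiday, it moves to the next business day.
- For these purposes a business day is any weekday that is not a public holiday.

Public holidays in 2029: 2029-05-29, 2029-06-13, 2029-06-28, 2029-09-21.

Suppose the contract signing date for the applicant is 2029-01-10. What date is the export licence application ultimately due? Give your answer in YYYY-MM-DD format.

2029-01-25

From 2029-01-10, 15 calendar days later is 2029-01-25.
Since 2029-01-25 is a Thursday and not a holiday, the date is unchanged.
Final deadline: 2029-01-25.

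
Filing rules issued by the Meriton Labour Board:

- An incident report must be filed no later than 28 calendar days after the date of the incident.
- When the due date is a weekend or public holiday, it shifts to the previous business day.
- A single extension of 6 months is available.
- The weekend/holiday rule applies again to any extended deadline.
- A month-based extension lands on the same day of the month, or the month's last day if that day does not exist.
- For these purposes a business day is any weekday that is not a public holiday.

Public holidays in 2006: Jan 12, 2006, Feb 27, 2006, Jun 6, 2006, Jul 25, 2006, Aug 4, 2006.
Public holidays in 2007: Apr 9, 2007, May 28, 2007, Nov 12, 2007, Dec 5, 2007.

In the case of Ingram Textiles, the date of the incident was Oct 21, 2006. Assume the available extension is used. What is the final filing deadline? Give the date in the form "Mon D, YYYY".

Adding 28 calendar days to Oct 21, 2006 gives Nov 18, 2006.
Nov 18, 2006 is a Saturday; the preceding business day is Nov 17, 2006 (Friday).
Applying the 6 months extension: 6 months after Nov 17, 2006 is May 17, 2007.
Since May 17, 2007 is a Thursday and not a holiday, the date is unchanged.
Final deadline: May 17, 2007.

May 17, 2007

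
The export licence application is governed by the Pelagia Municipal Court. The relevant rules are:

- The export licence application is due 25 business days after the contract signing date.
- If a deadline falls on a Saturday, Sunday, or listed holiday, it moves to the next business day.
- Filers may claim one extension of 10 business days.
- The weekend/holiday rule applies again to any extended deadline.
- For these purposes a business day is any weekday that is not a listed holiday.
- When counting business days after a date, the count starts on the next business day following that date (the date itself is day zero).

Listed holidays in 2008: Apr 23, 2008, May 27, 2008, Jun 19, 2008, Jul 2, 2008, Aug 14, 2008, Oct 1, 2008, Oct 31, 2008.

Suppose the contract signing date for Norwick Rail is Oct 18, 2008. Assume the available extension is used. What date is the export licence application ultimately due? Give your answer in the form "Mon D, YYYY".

Dec 8, 2008

Starting the day after Oct 18, 2008 and counting 25 business days lands on Nov 24, 2008.
Nov 24, 2008 falls on a Monday, which is a business day, so no adjustment is needed.
Counting 10 further business days from Nov 24, 2008 reaches Dec 8, 2008.
Dec 8, 2008 (Monday) is already a business day.
Final deadline: Dec 8, 2008.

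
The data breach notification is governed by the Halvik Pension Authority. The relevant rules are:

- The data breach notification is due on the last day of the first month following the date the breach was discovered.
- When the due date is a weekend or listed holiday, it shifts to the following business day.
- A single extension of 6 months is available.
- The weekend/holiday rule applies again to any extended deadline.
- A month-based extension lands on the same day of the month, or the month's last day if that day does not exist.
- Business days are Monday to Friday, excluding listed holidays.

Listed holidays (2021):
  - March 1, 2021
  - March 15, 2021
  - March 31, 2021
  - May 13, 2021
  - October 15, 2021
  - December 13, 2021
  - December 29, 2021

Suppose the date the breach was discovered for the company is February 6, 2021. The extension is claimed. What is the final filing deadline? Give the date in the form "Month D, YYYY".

October 1, 2021

1 month after February 6, 2021 is March 2021; that month ends on March 31, 2021.
March 31, 2021 is a listed holiday; the next business day is April 1, 2021 (Thursday).
The 6 months extension carries April 1, 2021 to October 1, 2021.
October 1, 2021 (Friday) is already a business day.
Deadline: October 1, 2021.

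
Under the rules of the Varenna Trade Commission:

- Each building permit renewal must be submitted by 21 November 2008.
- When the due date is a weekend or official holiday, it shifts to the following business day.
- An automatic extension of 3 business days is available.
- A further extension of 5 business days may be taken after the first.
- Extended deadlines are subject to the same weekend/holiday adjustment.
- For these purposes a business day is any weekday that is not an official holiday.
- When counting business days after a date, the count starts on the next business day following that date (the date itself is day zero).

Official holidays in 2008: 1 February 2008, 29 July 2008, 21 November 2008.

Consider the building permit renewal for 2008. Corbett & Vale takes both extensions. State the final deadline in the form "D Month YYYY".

Start from the fixed due date, 21 November 2008.
Because 21 November 2008 is a listed holiday, the deadline becomes 24 November 2008 (Monday).
Counting 3 further business days from 24 November 2008 reaches 27 November 2008.
27 November 2008 falls on a Thursday, which is a business day, so no adjustment is needed.
The 5-business-day extension runs from 27 November 2008 to 4 December 2008.
Since 4 December 2008 is a Thursday and not a holiday, the date is unchanged.
The final due date is 4 December 2008.

4 December 2008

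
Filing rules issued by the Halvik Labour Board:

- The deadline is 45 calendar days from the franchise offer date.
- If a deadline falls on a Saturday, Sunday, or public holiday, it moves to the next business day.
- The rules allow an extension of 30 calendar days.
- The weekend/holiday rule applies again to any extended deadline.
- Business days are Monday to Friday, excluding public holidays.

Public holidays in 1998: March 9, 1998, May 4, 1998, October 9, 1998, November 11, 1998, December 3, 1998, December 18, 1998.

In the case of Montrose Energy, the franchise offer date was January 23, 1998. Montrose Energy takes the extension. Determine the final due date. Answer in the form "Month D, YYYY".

From January 23, 1998, 45 calendar days later is March 9, 1998.
March 9, 1998 falls on a listed holiday. Rolling to the next business day gives March 10, 1998, a Tuesday.
Add the 30 calendar-day extension to March 10, 1998: April 9, 1998.
April 9, 1998 is a Thursday and not a listed holiday, so it stands.
Deadline: April 9, 1998.

April 9, 1998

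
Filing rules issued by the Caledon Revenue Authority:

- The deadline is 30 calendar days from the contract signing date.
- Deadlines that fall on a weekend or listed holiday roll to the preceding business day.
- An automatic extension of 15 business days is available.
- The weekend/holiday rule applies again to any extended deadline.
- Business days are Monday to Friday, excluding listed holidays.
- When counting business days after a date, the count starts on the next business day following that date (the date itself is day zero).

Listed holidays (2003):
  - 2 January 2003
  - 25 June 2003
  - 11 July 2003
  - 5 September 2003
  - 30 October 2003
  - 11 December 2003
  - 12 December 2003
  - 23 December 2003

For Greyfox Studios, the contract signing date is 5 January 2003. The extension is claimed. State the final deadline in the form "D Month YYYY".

25 February 2003

From 5 January 2003, 30 calendar days later is 4 February 2003.
4 February 2003 (Tuesday) is already a business day.
The 15-business-day extension runs from 4 February 2003 to 25 February 2003.
25 February 2003 (Tuesday) is already a business day.
The final due date is 25 February 2003.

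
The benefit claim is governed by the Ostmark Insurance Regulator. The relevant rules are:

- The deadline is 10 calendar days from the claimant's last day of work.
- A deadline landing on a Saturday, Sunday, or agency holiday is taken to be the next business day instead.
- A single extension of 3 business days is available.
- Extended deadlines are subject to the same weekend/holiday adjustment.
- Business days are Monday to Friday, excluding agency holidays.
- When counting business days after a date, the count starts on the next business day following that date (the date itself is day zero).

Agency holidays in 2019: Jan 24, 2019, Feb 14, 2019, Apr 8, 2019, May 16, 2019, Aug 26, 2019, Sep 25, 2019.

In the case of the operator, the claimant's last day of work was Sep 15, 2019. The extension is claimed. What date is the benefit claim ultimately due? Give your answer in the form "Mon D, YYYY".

From Sep 15, 2019, 10 calendar days later is Sep 25, 2019.
Sep 25, 2019 is a listed holiday; the next business day is Sep 26, 2019 (Thursday).
The 3-business-day extension runs from Sep 26, 2019 to Oct 1, 2019.
Since Oct 1, 2019 is a Tuesday and not a holiday, the date is unchanged.
The final due date is Oct 1, 2019.

Oct 1, 2019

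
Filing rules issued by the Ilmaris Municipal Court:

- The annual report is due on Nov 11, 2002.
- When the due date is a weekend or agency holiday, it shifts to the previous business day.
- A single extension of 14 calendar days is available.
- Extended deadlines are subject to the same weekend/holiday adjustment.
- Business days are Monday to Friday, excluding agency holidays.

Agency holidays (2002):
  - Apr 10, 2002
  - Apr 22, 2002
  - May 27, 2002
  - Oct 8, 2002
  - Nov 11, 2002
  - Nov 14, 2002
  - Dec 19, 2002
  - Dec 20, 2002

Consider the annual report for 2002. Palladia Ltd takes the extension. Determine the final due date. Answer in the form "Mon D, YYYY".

The stated deadline is Nov 11, 2002.
Because Nov 11, 2002 is a listed holiday, the deadline becomes Nov 8, 2002 (Friday).
With the 14-day extension, Nov 8, 2002 becomes Nov 22, 2002.
Nov 22, 2002 falls on a Friday, which is a business day, so no adjustment is needed.
The final due date is Nov 22, 2002.

Nov 22, 2002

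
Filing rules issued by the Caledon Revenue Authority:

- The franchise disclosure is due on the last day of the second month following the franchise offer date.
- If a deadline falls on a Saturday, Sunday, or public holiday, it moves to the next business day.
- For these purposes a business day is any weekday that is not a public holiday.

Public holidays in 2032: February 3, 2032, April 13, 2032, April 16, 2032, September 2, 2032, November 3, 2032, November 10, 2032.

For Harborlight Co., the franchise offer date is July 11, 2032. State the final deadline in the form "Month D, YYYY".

September 30, 2032

2 months after July 11, 2032 falls in September 2032; the last day of that month is September 30, 2032.
September 30, 2032 is a Thursday and not a listed holiday, so it stands.
The final due date is September 30, 2032.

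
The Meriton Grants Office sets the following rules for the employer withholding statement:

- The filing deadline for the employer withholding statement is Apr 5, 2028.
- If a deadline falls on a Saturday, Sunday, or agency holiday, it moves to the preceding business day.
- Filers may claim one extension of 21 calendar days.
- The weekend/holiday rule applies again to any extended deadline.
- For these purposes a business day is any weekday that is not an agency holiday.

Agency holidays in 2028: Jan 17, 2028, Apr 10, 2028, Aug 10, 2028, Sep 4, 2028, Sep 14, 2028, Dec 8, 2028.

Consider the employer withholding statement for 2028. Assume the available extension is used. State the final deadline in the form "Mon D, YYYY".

The statutory due date is Apr 5, 2028.
Since Apr 5, 2028 is a Wednesday and not a holiday, the date is unchanged.
The 21-calendar-day extension moves the deadline from Apr 5, 2028 to Apr 26, 2028.
Since Apr 26, 2028 is a Wednesday and not a holiday, the date is unchanged.
Deadline: Apr 26, 2028.

Apr 26, 2028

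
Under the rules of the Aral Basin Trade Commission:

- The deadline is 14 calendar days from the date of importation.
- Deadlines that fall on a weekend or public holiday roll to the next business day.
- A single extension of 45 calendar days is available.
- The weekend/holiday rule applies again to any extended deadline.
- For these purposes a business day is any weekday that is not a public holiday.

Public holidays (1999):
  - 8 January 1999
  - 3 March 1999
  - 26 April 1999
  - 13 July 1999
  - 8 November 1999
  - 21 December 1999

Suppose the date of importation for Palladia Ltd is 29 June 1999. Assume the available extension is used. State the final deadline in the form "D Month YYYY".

Trigger date 29 June 1999 + 14 calendar days = 13 July 1999.
13 July 1999 is a listed holiday; the next business day is 14 July 1999 (Wednesday).
Add the 45 calendar-day extension to 14 July 1999: 28 August 1999.
28 August 1999 is a Saturday, so it moves to the next business day, 30 August 1999 (Monday).
So the filing is due 30 August 1999.

30 August 1999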